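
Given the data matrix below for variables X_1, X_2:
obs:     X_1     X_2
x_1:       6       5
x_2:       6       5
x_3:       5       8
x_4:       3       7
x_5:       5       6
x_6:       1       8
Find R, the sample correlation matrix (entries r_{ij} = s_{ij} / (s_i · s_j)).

Step 1 — column means:
  mean(X_1) = (6 + 6 + 5 + 3 + 5 + 1) / 6 = 26/6 = 4.3333
  mean(X_2) = (5 + 5 + 8 + 7 + 6 + 8) / 6 = 39/6 = 6.5

Step 2 — sample variances and covariances s[i,j] = (1/(n-1)) · Σ_k (x_{k,i} - mean_i) · (x_{k,j} - mean_j), with n-1 = 5:
  s[X_1,X_1] = ((1.6667)·(1.6667) + (1.6667)·(1.6667) + (0.6667)·(0.6667) + (-1.3333)·(-1.3333) + (0.6667)·(0.6667) + (-3.3333)·(-3.3333)) / 5 = 19.3333/5 = 3.8667
  s[X_1,X_2] = ((1.6667)·(-1.5) + (1.6667)·(-1.5) + (0.6667)·(1.5) + (-1.3333)·(0.5) + (0.6667)·(-0.5) + (-3.3333)·(1.5)) / 5 = -10/5 = -2
  s[X_2,X_2] = ((-1.5)·(-1.5) + (-1.5)·(-1.5) + (1.5)·(1.5) + (0.5)·(0.5) + (-0.5)·(-0.5) + (1.5)·(1.5)) / 5 = 9.5/5 = 1.9
  Sample standard deviations s_i = √(s[i,i]):
  s(X_1) = √(3.8667) = 1.9664
  s(X_2) = √(1.9) = 1.3784

Step 3 — r_{ij} = s_{ij} / (s_i · s_j):
  r[X_1,X_1] = 1 (diagonal).
  r[X_1,X_2] = -2 / (1.9664 · 1.3784) = -2 / 2.7105 = -0.7379
  r[X_2,X_2] = 1 (diagonal).

R is symmetric with unit diagonal. Assembling:

R = [[1, -0.7379],
 [-0.7379, 1]]


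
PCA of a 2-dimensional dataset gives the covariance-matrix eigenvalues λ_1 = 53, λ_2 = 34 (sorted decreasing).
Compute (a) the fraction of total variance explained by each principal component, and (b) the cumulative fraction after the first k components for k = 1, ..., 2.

Step 1 — total variance = trace(Sigma) = Σ λ_i = 53 + 34 = 87.

Step 2 — fraction explained by component i = λ_i / Σ λ:
  PC1: 53/87 = 0.6092
  PC2: 34/87 = 0.3908

Step 3 — cumulative fraction after k components = (λ_1 + ... + λ_k) / Σ λ:
  k = 1: 53/87 = 0.6092
  k = 2: (53 + 34)/87 = 87/87 = 1

Summary (fraction, with percent):

explained: PC1 0.6092 (60.92%), PC2 0.3908 (39.08%);  cumulative: 0.6092, 1


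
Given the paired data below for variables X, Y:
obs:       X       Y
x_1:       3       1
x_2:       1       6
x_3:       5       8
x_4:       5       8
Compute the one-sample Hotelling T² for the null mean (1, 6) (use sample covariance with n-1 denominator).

Step 1 — sample mean vector:
  mean(X) = (3 + 1 + 5 + 5) / 4 = 14/4 = 3.5
  mean(Y) = (1 + 6 + 8 + 8) / 4 = 23/4 = 5.75
  x̄ = (3.5, 5.75),  deviation x̄ - mu_0 = (3.5, 5.75) - (1, 6) = (2.5, -0.25).

Step 2 — sample covariance matrix, S[i,j] = (1/(n-1)) · Σ_k (x_{k,i} - mean_i) · (x_{k,j} - mean_j), divisor n-1 = 3:
  S[X,X] = ((-0.5)·(-0.5) + (-2.5)·(-2.5) + (1.5)·(1.5) + (1.5)·(1.5)) / 3 = 11/3 = 3.6667
  S[X,Y] = ((-0.5)·(-4.75) + (-2.5)·(0.25) + (1.5)·(2.25) + (1.5)·(2.25)) / 3 = 8.5/3 = 2.8333
  S[Y,Y] = ((-4.75)·(-4.75) + (0.25)·(0.25) + (2.25)·(2.25) + (2.25)·(2.25)) / 3 = 32.75/3 = 10.9167
  S = [[3.6667, 2.8333],
 [2.8333, 10.9167]].

Step 3 — invert S. det(S) = 3.6667·10.9167 - (2.8333)² = 32.
  S^{-1} = (1/det) · [[d, -b], [-b, a]] = [[0.3411, -0.0885],
 [-0.0885, 0.1146]].

Step 4 — quadratic form (x̄ - mu_0)^T · S^{-1} · (x̄ - mu_0):
  S^{-1} · (x̄ - mu_0) = (0.875, -0.25),
  (x̄ - mu_0)^T · [...] = (2.5)·(0.875) + (-0.25)·(-0.25) = 2.25.

Step 5 — scale by n: T² = 4 · 2.25 = 9.

T² ≈ 9


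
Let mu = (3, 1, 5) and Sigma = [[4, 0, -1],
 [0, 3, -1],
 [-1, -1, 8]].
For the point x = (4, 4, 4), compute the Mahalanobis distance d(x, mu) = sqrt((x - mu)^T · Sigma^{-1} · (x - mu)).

Step 1 — centre the observation: (x - mu) = (1, 3, -1).

Step 2 — invert Sigma (cofactor / det for 3×3, or solve directly):
  Sigma^{-1} = [[0.2584, 0.0112, 0.0337],
 [0.0112, 0.3483, 0.0449],
 [0.0337, 0.0449, 0.1348]].

Step 3 — form the quadratic (x - mu)^T · Sigma^{-1} · (x - mu):
  Sigma^{-1} · (x - mu) = (0.2584, 1.0112, 0.0337).
  (x - mu)^T · [Sigma^{-1} · (x - mu)] = (1)·(0.2584) + (3)·(1.0112) + (-1)·(0.0337) = 3.2584.

Step 4 — take square root: d = √(3.2584) ≈ 1.8051.

d(x, mu) = √(3.2584) ≈ 1.8051


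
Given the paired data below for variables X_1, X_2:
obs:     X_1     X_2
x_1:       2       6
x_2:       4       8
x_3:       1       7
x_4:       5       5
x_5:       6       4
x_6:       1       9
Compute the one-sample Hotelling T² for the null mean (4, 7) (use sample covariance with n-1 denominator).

Step 1 — sample mean vector:
  mean(X_1) = (2 + 4 + 1 + 5 + 6 + 1) / 6 = 19/6 = 3.1667
  mean(X_2) = (6 + 8 + 7 + 5 + 4 + 9) / 6 = 39/6 = 6.5
  x̄ = (3.1667, 6.5),  deviation x̄ - mu_0 = (3.1667, 6.5) - (4, 7) = (-0.8333, -0.5).

Step 2 — sample covariance matrix, S[i,j] = (1/(n-1)) · Σ_k (x_{k,i} - mean_i) · (x_{k,j} - mean_j), divisor n-1 = 5:
  S[X_1,X_1] = ((-1.1667)·(-1.1667) + (0.8333)·(0.8333) + (-2.1667)·(-2.1667) + (1.8333)·(1.8333) + (2.8333)·(2.8333) + (-2.1667)·(-2.1667)) / 5 = 22.8333/5 = 4.5667
  S[X_1,X_2] = ((-1.1667)·(-0.5) + (0.8333)·(1.5) + (-2.1667)·(0.5) + (1.8333)·(-1.5) + (2.8333)·(-2.5) + (-2.1667)·(2.5)) / 5 = -14.5/5 = -2.9
  S[X_2,X_2] = ((-0.5)·(-0.5) + (1.5)·(1.5) + (0.5)·(0.5) + (-1.5)·(-1.5) + (-2.5)·(-2.5) + (2.5)·(2.5)) / 5 = 17.5/5 = 3.5
  S = [[4.5667, -2.9],
 [-2.9, 3.5]].

Step 3 — invert S. det(S) = 4.5667·3.5 - (-2.9)² = 7.5733.
  S^{-1} = (1/det) · [[d, -b], [-b, a]] = [[0.4621, 0.3829],
 [0.3829, 0.603]].

Step 4 — quadratic form (x̄ - mu_0)^T · S^{-1} · (x̄ - mu_0):
  S^{-1} · (x̄ - mu_0) = (-0.5766, -0.6206),
  (x̄ - mu_0)^T · [...] = (-0.8333)·(-0.5766) + (-0.5)·(-0.6206) = 0.7908.

Step 5 — scale by n: T² = 6 · 0.7908 = 4.7447.

T² ≈ 4.7447


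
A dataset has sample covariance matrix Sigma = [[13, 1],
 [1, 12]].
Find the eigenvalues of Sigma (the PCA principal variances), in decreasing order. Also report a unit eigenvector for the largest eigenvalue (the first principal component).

Step 1 — characteristic polynomial of 2×2 Sigma:
  det(Sigma - λI) = λ² - trace · λ + det = 0.
  trace = 13 + 12 = 25, det = 13·12 - (1)² = 155.
Step 2 — discriminant:
  Δ = trace² - 4·det = 625 - 620 = 5.
Step 3 — eigenvalues:
  λ = (trace ± √Δ)/2 = (25 ± 2.2361)/2,
  λ_1 = 13.618,  λ_2 = 11.382.

Step 4 — unit eigenvector for λ_1: solve (Sigma - λ_1 I)v = 0. First row:
  (13 - 13.618)·v_x + (1)·v_y = 0, i.e. (-0.618)·v_x + (1)·v_y = 0,
  so v ∝ (b, λ_1 - a) = (1, 0.618) = u.
  ||u|| = √((1)² + (0.618)²) = √(1.382) ≈ 1.1756,
  v_1 = u/||u|| ≈ (0.8507, 0.5257) (||v_1|| = 1).

λ_1 = 13.618,  λ_2 = 11.382;  v_1 ≈ (0.8507, 0.5257)


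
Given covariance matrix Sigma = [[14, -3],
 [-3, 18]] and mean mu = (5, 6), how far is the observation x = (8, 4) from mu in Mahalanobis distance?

Step 1 — centre the observation: (x - mu) = (3, -2).

Step 2 — invert Sigma. det(Sigma) = 14·18 - (-3)² = 243.
  Sigma^{-1} = (1/det) · [[d, -b], [-b, a]] = [[0.0741, 0.0123],
 [0.0123, 0.0576]].

Step 3 — form the quadratic (x - mu)^T · Sigma^{-1} · (x - mu):
  Sigma^{-1} · (x - mu) = (0.1975, -0.0782).
  (x - mu)^T · [Sigma^{-1} · (x - mu)] = (3)·(0.1975) + (-2)·(-0.0782) = 0.749.

Step 4 — take square root: d = √(0.749) ≈ 0.8654.

d(x, mu) = √(0.749) ≈ 0.8654


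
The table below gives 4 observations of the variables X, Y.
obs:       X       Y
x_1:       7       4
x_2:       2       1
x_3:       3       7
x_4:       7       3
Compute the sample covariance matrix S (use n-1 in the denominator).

Step 1 — column means:
  mean(X) = (7 + 2 + 3 + 7) / 4 = 19/4 = 4.75
  mean(Y) = (4 + 1 + 7 + 3) / 4 = 15/4 = 3.75

Step 2 — sample covariance S[i,j] = (1/(n-1)) · Σ_k (x_{k,i} - mean_i) · (x_{k,j} - mean_j), with n-1 = 3.
  S[X,X] = ((2.25)·(2.25) + (-2.75)·(-2.75) + (-1.75)·(-1.75) + (2.25)·(2.25)) / 3 = 20.75/3 = 6.9167
  S[X,Y] = ((2.25)·(0.25) + (-2.75)·(-2.75) + (-1.75)·(3.25) + (2.25)·(-0.75)) / 3 = 0.75/3 = 0.25
  S[Y,Y] = ((0.25)·(0.25) + (-2.75)·(-2.75) + (3.25)·(3.25) + (-0.75)·(-0.75)) / 3 = 18.75/3 = 6.25

S is symmetric (S[j,i] = S[i,j]). Assembling:

S = [[6.9167, 0.25],
 [0.25, 6.25]]


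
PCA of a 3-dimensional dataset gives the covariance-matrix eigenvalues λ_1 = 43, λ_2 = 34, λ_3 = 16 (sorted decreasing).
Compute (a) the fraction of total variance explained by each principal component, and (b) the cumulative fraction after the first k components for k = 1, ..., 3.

Step 1 — total variance = trace(Sigma) = Σ λ_i = 43 + 34 + 16 = 93.

Step 2 — fraction explained by component i = λ_i / Σ λ:
  PC1: 43/93 = 0.4624
  PC2: 34/93 = 0.3656
  PC3: 16/93 = 0.172

Step 3 — cumulative fraction after k components = (λ_1 + ... + λ_k) / Σ λ:
  k = 1: 43/93 = 0.4624
  k = 2: (43 + 34)/93 = 77/93 = 0.828
  k = 3: (43 + 34 + 16)/93 = 93/93 = 1

Summary (fraction, with percent):

explained: PC1 0.4624 (46.24%), PC2 0.3656 (36.56%), PC3 0.172 (17.2%);  cumulative: 0.4624, 0.828, 1


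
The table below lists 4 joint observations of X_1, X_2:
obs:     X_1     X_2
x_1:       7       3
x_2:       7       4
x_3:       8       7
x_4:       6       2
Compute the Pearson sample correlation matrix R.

Step 1 — column means:
  mean(X_1) = (7 + 7 + 8 + 6) / 4 = 28/4 = 7
  mean(X_2) = (3 + 4 + 7 + 2) / 4 = 16/4 = 4

Step 2 — sample variances and covariances s[i,j] = (1/(n-1)) · Σ_k (x_{k,i} - mean_i) · (x_{k,j} - mean_j), with n-1 = 3:
  s[X_1,X_1] = ((0)·(0) + (0)·(0) + (1)·(1) + (-1)·(-1)) / 3 = 2/3 = 0.6667
  s[X_1,X_2] = ((0)·(-1) + (0)·(0) + (1)·(3) + (-1)·(-2)) / 3 = 5/3 = 1.6667
  s[X_2,X_2] = ((-1)·(-1) + (0)·(0) + (3)·(3) + (-2)·(-2)) / 3 = 14/3 = 4.6667
  Sample standard deviations s_i = √(s[i,i]):
  s(X_1) = √(0.6667) = 0.8165
  s(X_2) = √(4.6667) = 2.1602

Step 3 — r_{ij} = s_{ij} / (s_i · s_j):
  r[X_1,X_1] = 1 (diagonal).
  r[X_1,X_2] = 1.6667 / (0.8165 · 2.1602) = 1.6667 / 1.7638 = 0.9449
  r[X_2,X_2] = 1 (diagonal).

R is symmetric with unit diagonal. Assembling:

R = [[1, 0.9449],
 [0.9449, 1]]


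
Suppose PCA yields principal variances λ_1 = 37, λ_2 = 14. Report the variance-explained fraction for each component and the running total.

Step 1 — total variance = trace(Sigma) = Σ λ_i = 37 + 14 = 51.

Step 2 — fraction explained by component i = λ_i / Σ λ:
  PC1: 37/51 = 0.7255
  PC2: 14/51 = 0.2745

Step 3 — cumulative fraction after k components = (λ_1 + ... + λ_k) / Σ λ:
  k = 1: 37/51 = 0.7255
  k = 2: (37 + 14)/51 = 51/51 = 1

Summary (fraction, with percent):

explained: PC1 0.7255 (72.55%), PC2 0.2745 (27.45%);  cumulative: 0.7255, 1


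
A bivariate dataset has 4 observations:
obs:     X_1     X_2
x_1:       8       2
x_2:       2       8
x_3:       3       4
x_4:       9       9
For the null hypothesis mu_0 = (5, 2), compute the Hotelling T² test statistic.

Step 1 — sample mean vector:
  mean(X_1) = (8 + 2 + 3 + 9) / 4 = 22/4 = 5.5
  mean(X_2) = (2 + 8 + 4 + 9) / 4 = 23/4 = 5.75
  x̄ = (5.5, 5.75),  deviation x̄ - mu_0 = (5.5, 5.75) - (5, 2) = (0.5, 3.75).

Step 2 — sample covariance matrix, S[i,j] = (1/(n-1)) · Σ_k (x_{k,i} - mean_i) · (x_{k,j} - mean_j), divisor n-1 = 3:
  S[X_1,X_1] = ((2.5)·(2.5) + (-3.5)·(-3.5) + (-2.5)·(-2.5) + (3.5)·(3.5)) / 3 = 37/3 = 12.3333
  S[X_1,X_2] = ((2.5)·(-3.75) + (-3.5)·(2.25) + (-2.5)·(-1.75) + (3.5)·(3.25)) / 3 = -1.5/3 = -0.5
  S[X_2,X_2] = ((-3.75)·(-3.75) + (2.25)·(2.25) + (-1.75)·(-1.75) + (3.25)·(3.25)) / 3 = 32.75/3 = 10.9167
  S = [[12.3333, -0.5],
 [-0.5, 10.9167]].

Step 3 — invert S. det(S) = 12.3333·10.9167 - (-0.5)² = 134.3889.
  S^{-1} = (1/det) · [[d, -b], [-b, a]] = [[0.0812, 0.0037],
 [0.0037, 0.0918]].

Step 4 — quadratic form (x̄ - mu_0)^T · S^{-1} · (x̄ - mu_0):
  S^{-1} · (x̄ - mu_0) = (0.0546, 0.346),
  (x̄ - mu_0)^T · [...] = (0.5)·(0.0546) + (3.75)·(0.346) = 1.3248.

Step 5 — scale by n: T² = 4 · 1.3248 = 5.2993.

T² ≈ 5.2993


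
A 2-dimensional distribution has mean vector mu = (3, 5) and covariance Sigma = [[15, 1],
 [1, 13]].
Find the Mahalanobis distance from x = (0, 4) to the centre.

Step 1 — centre the observation: (x - mu) = (-3, -1).

Step 2 — invert Sigma. det(Sigma) = 15·13 - (1)² = 194.
  Sigma^{-1} = (1/det) · [[d, -b], [-b, a]] = [[0.067, -0.0052],
 [-0.0052, 0.0773]].

Step 3 — form the quadratic (x - mu)^T · Sigma^{-1} · (x - mu):
  Sigma^{-1} · (x - mu) = (-0.1959, -0.0619).
  (x - mu)^T · [Sigma^{-1} · (x - mu)] = (-3)·(-0.1959) + (-1)·(-0.0619) = 0.6495.

Step 4 — take square root: d = √(0.6495) ≈ 0.8059.

d(x, mu) = √(0.6495) ≈ 0.8059


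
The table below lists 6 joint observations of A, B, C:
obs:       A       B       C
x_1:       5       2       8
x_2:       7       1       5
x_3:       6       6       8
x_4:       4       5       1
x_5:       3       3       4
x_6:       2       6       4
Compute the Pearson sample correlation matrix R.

Step 1 — column means:
  mean(A) = (5 + 7 + 6 + 4 + 3 + 2) / 6 = 27/6 = 4.5
  mean(B) = (2 + 1 + 6 + 5 + 3 + 6) / 6 = 23/6 = 3.8333
  mean(C) = (8 + 5 + 8 + 1 + 4 + 4) / 6 = 30/6 = 5

Step 2 — sample variances and covariances s[i,j] = (1/(n-1)) · Σ_k (x_{k,i} - mean_i) · (x_{k,j} - mean_j), with n-1 = 5:
  s[A,A] = ((0.5)·(0.5) + (2.5)·(2.5) + (1.5)·(1.5) + (-0.5)·(-0.5) + (-1.5)·(-1.5) + (-2.5)·(-2.5)) / 5 = 17.5/5 = 3.5
  s[A,B] = ((0.5)·(-1.8333) + (2.5)·(-2.8333) + (1.5)·(2.1667) + (-0.5)·(1.1667) + (-1.5)·(-0.8333) + (-2.5)·(2.1667)) / 5 = -9.5/5 = -1.9
  s[A,C] = ((0.5)·(3) + (2.5)·(0) + (1.5)·(3) + (-0.5)·(-4) + (-1.5)·(-1) + (-2.5)·(-1)) / 5 = 12/5 = 2.4
  s[B,B] = ((-1.8333)·(-1.8333) + (-2.8333)·(-2.8333) + (2.1667)·(2.1667) + (1.1667)·(1.1667) + (-0.8333)·(-0.8333) + (2.1667)·(2.1667)) / 5 = 22.8333/5 = 4.5667
  s[B,C] = ((-1.8333)·(3) + (-2.8333)·(0) + (2.1667)·(3) + (1.1667)·(-4) + (-0.8333)·(-1) + (2.1667)·(-1)) / 5 = -5/5 = -1
  s[C,C] = ((3)·(3) + (0)·(0) + (3)·(3) + (-4)·(-4) + (-1)·(-1) + (-1)·(-1)) / 5 = 36/5 = 7.2
  Sample standard deviations s_i = √(s[i,i]):
  s(A) = √(3.5) = 1.8708
  s(B) = √(4.5667) = 2.137
  s(C) = √(7.2) = 2.6833

Step 3 — r_{ij} = s_{ij} / (s_i · s_j):
  r[A,A] = 1 (diagonal).
  r[A,B] = -1.9 / (1.8708 · 2.137) = -1.9 / 3.9979 = -0.4752
  r[A,C] = 2.4 / (1.8708 · 2.6833) = 2.4 / 5.02 = 0.4781
  r[B,B] = 1 (diagonal).
  r[B,C] = -1 / (2.137 · 2.6833) = -1 / 5.7341 = -0.1744
  r[C,C] = 1 (diagonal).

R is symmetric with unit diagonal. Assembling:

R = [[1, -0.4752, 0.4781],
 [-0.4752, 1, -0.1744],
 [0.4781, -0.1744, 1]]


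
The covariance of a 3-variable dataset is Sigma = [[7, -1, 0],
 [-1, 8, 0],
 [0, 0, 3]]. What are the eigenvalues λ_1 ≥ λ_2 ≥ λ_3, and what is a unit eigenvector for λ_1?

Step 1 — characteristic polynomial p(λ) = det(λI - Sigma) = λ³ - tr·λ² + c_1·λ - det, where tr = trace, c_1 = sum of the principal 2×2 minors, det = det(Sigma):
  tr = 7 + 8 + 3 = 18,
  c_1 = (7·8 - (-1)²) + (7·3 - (0)²) + (8·3 - (0)²) = 55 + 21 + 24 = 100,
  det = 7·(8·3 - (0)²) - (-1)·((-1)·3 - (0)·(0)) + (0)·((-1)·(0) - 8·(0)) = 7·(24) - (-1)·(-3) + (0)·(0) = 165.
  So p(λ) = λ³ - 18λ² + 100λ - 165.
Step 2 — look for an integer root (rational root theorem: any rational root is an integer divisor of 165). Testing λ = 3:
  p(3) = 27 - 162 + 300 - 165 = 0  ✓
  Dividing out (λ - 3): p(λ) = (λ - 3)(λ² - 15λ + 55).
Step 3 — remaining eigenvalues from the quadratic λ² - 15λ + 55 = 0:
  Δ = 15² - 4·55 = 225 - 220 = 5,  λ = (15 ± √5)/2 = (15 ± 2.2361)/2 ≈ 8.618 or 6.382.
  Sorted: λ_1 = 8.618,  λ_2 = 6.382,  λ_3 = 3  (check: sum = 18 = tr ✓).

Step 4 — unit eigenvector for λ_1 ≈ 8.618: v spans the null space of (Sigma - λ_1 I), whose rows are
  r_1 = (-1.618, -1, 0),  r_2 = (-1, -0.618, 0),  r_3 = (0, 0, -5.618).
  v is orthogonal to every row, so take v ∝ r_1 × r_3 = ((-1)·(-5.618) - (0)·(0), (0)·(0) - (-1.618)·(-5.618), (-1.618)·(0) - (-1)·(0)) ≈ (5.618, -9.0902, 0).
  Let u = (5.618, -9.0902, 0).
  ||u|| = √((5.618)² + (-9.0902)² + (0)²) = √(114.1935) ≈ 10.6861,  v_1 = u/||u|| ≈ (0.5257, -0.8507, 0) (||v_1|| = 1).

λ_1 = 8.618,  λ_2 = 6.382,  λ_3 = 3;  v_1 ≈ (0.5257, -0.8507, 0)


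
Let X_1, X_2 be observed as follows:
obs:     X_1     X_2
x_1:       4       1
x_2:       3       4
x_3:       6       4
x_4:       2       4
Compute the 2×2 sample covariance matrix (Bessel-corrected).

Step 1 — column means:
  mean(X_1) = (4 + 3 + 6 + 2) / 4 = 15/4 = 3.75
  mean(X_2) = (1 + 4 + 4 + 4) / 4 = 13/4 = 3.25

Step 2 — sample covariance S[i,j] = (1/(n-1)) · Σ_k (x_{k,i} - mean_i) · (x_{k,j} - mean_j), with n-1 = 3.
  S[X_1,X_1] = ((0.25)·(0.25) + (-0.75)·(-0.75) + (2.25)·(2.25) + (-1.75)·(-1.75)) / 3 = 8.75/3 = 2.9167
  S[X_1,X_2] = ((0.25)·(-2.25) + (-0.75)·(0.75) + (2.25)·(0.75) + (-1.75)·(0.75)) / 3 = -0.75/3 = -0.25
  S[X_2,X_2] = ((-2.25)·(-2.25) + (0.75)·(0.75) + (0.75)·(0.75) + (0.75)·(0.75)) / 3 = 6.75/3 = 2.25

S is symmetric (S[j,i] = S[i,j]). Assembling:

S = [[2.9167, -0.25],
 [-0.25, 2.25]]


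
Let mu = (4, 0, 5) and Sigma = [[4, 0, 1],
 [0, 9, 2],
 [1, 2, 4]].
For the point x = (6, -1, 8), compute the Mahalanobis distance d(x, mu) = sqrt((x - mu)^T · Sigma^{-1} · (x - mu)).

Step 1 — centre the observation: (x - mu) = (2, -1, 3).

Step 2 — invert Sigma (cofactor / det for 3×3, or solve directly):
  Sigma^{-1} = [[0.2689, 0.0168, -0.0756],
 [0.0168, 0.1261, -0.0672],
 [-0.0756, -0.0672, 0.3025]].

Step 3 — form the quadratic (x - mu)^T · Sigma^{-1} · (x - mu):
  Sigma^{-1} · (x - mu) = (0.2941, -0.2941, 0.8235).
  (x - mu)^T · [Sigma^{-1} · (x - mu)] = (2)·(0.2941) + (-1)·(-0.2941) + (3)·(0.8235) = 3.3529.

Step 4 — take square root: d = √(3.3529) ≈ 1.8311.

d(x, mu) = √(3.3529) ≈ 1.8311


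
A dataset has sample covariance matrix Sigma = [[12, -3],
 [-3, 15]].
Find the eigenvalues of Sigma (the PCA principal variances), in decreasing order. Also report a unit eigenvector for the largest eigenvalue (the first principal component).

Step 1 — characteristic polynomial of 2×2 Sigma:
  det(Sigma - λI) = λ² - trace · λ + det = 0.
  trace = 12 + 15 = 27, det = 12·15 - (-3)² = 171.
Step 2 — discriminant:
  Δ = trace² - 4·det = 729 - 684 = 45.
Step 3 — eigenvalues:
  λ = (trace ± √Δ)/2 = (27 ± 6.7082)/2,
  λ_1 = 16.8541,  λ_2 = 10.1459.

Step 4 — unit eigenvector for λ_1: solve (Sigma - λ_1 I)v = 0. First row:
  (12 - 16.8541)·v_x + (-3)·v_y = 0, i.e. (-4.8541)·v_x + (-3)·v_y = 0,
  so v ∝ (b, λ_1 - a) = (-3, 4.8541); multiply by -1 so the first entry is positive: u = (3, -4.8541).
  ||u|| = √((3)² + (-4.8541)²) = √(32.5623) ≈ 5.7063,
  v_1 = u/||u|| ≈ (0.5257, -0.8507) (||v_1|| = 1).

λ_1 = 16.8541,  λ_2 = 10.1459;  v_1 ≈ (0.5257, -0.8507)


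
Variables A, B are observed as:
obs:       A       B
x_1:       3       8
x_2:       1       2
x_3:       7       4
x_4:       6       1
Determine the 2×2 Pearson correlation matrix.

Step 1 — column means:
  mean(A) = (3 + 1 + 7 + 6) / 4 = 17/4 = 4.25
  mean(B) = (8 + 2 + 4 + 1) / 4 = 15/4 = 3.75

Step 2 — sample variances and covariances s[i,j] = (1/(n-1)) · Σ_k (x_{k,i} - mean_i) · (x_{k,j} - mean_j), with n-1 = 3:
  s[A,A] = ((-1.25)·(-1.25) + (-3.25)·(-3.25) + (2.75)·(2.75) + (1.75)·(1.75)) / 3 = 22.75/3 = 7.5833
  s[A,B] = ((-1.25)·(4.25) + (-3.25)·(-1.75) + (2.75)·(0.25) + (1.75)·(-2.75)) / 3 = -3.75/3 = -1.25
  s[B,B] = ((4.25)·(4.25) + (-1.75)·(-1.75) + (0.25)·(0.25) + (-2.75)·(-2.75)) / 3 = 28.75/3 = 9.5833
  Sample standard deviations s_i = √(s[i,i]):
  s(A) = √(7.5833) = 2.7538
  s(B) = √(9.5833) = 3.0957

Step 3 — r_{ij} = s_{ij} / (s_i · s_j):
  r[A,A] = 1 (diagonal).
  r[A,B] = -1.25 / (2.7538 · 3.0957) = -1.25 / 8.5249 = -0.1466
  r[B,B] = 1 (diagonal).

R is symmetric with unit diagonal. Assembling:

R = [[1, -0.1466],
 [-0.1466, 1]]


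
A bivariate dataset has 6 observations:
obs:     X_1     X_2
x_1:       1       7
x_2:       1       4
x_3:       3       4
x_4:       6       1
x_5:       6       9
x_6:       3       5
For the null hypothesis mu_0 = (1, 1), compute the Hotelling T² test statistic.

Step 1 — sample mean vector:
  mean(X_1) = (1 + 1 + 3 + 6 + 6 + 3) / 6 = 20/6 = 3.3333
  mean(X_2) = (7 + 4 + 4 + 1 + 9 + 5) / 6 = 30/6 = 5
  x̄ = (3.3333, 5),  deviation x̄ - mu_0 = (3.3333, 5) - (1, 1) = (2.3333, 4).

Step 2 — sample covariance matrix, S[i,j] = (1/(n-1)) · Σ_k (x_{k,i} - mean_i) · (x_{k,j} - mean_j), divisor n-1 = 5:
  S[X_1,X_1] = ((-2.3333)·(-2.3333) + (-2.3333)·(-2.3333) + (-0.3333)·(-0.3333) + (2.6667)·(2.6667) + (2.6667)·(2.6667) + (-0.3333)·(-0.3333)) / 5 = 25.3333/5 = 5.0667
  S[X_1,X_2] = ((-2.3333)·(2) + (-2.3333)·(-1) + (-0.3333)·(-1) + (2.6667)·(-4) + (2.6667)·(4) + (-0.3333)·(0)) / 5 = -2/5 = -0.4
  S[X_2,X_2] = ((2)·(2) + (-1)·(-1) + (-1)·(-1) + (-4)·(-4) + (4)·(4) + (0)·(0)) / 5 = 38/5 = 7.6
  S = [[5.0667, -0.4],
 [-0.4, 7.6]].

Step 3 — invert S. det(S) = 5.0667·7.6 - (-0.4)² = 38.3467.
  S^{-1} = (1/det) · [[d, -b], [-b, a]] = [[0.1982, 0.0104],
 [0.0104, 0.1321]].

Step 4 — quadratic form (x̄ - mu_0)^T · S^{-1} · (x̄ - mu_0):
  S^{-1} · (x̄ - mu_0) = (0.5042, 0.5529),
  (x̄ - mu_0)^T · [...] = (2.3333)·(0.5042) + (4)·(0.5529) = 3.3878.

Step 5 — scale by n: T² = 6 · 3.3878 = 20.3268.

T² ≈ 20.3268


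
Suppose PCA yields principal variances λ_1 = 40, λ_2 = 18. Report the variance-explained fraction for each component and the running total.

Step 1 — total variance = trace(Sigma) = Σ λ_i = 40 + 18 = 58.

Step 2 — fraction explained by component i = λ_i / Σ λ:
  PC1: 40/58 = 0.6897
  PC2: 18/58 = 0.3103

Step 3 — cumulative fraction after k components = (λ_1 + ... + λ_k) / Σ λ:
  k = 1: 40/58 = 0.6897
  k = 2: (40 + 18)/58 = 58/58 = 1

Summary (fraction, with percent):

explained: PC1 0.6897 (68.97%), PC2 0.3103 (31.03%);  cumulative: 0.6897, 1


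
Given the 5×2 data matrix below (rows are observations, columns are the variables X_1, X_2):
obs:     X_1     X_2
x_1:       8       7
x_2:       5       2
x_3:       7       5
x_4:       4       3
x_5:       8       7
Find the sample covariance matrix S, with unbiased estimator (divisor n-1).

Step 1 — column means:
  mean(X_1) = (8 + 5 + 7 + 4 + 8) / 5 = 32/5 = 6.4
  mean(X_2) = (7 + 2 + 5 + 3 + 7) / 5 = 24/5 = 4.8

Step 2 — sample covariance S[i,j] = (1/(n-1)) · Σ_k (x_{k,i} - mean_i) · (x_{k,j} - mean_j), with n-1 = 4.
  S[X_1,X_1] = ((1.6)·(1.6) + (-1.4)·(-1.4) + (0.6)·(0.6) + (-2.4)·(-2.4) + (1.6)·(1.6)) / 4 = 13.2/4 = 3.3
  S[X_1,X_2] = ((1.6)·(2.2) + (-1.4)·(-2.8) + (0.6)·(0.2) + (-2.4)·(-1.8) + (1.6)·(2.2)) / 4 = 15.4/4 = 3.85
  S[X_2,X_2] = ((2.2)·(2.2) + (-2.8)·(-2.8) + (0.2)·(0.2) + (-1.8)·(-1.8) + (2.2)·(2.2)) / 4 = 20.8/4 = 5.2

S is symmetric (S[j,i] = S[i,j]). Assembling:

S = [[3.3, 3.85],
 [3.85, 5.2]]


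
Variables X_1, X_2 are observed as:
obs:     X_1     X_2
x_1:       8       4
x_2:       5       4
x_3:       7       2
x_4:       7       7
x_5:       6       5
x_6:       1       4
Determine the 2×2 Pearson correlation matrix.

Step 1 — column means:
  mean(X_1) = (8 + 5 + 7 + 7 + 6 + 1) / 6 = 34/6 = 5.6667
  mean(X_2) = (4 + 4 + 2 + 7 + 5 + 4) / 6 = 26/6 = 4.3333

Step 2 — sample variances and covariances s[i,j] = (1/(n-1)) · Σ_k (x_{k,i} - mean_i) · (x_{k,j} - mean_j), with n-1 = 5:
  s[X_1,X_1] = ((2.3333)·(2.3333) + (-0.6667)·(-0.6667) + (1.3333)·(1.3333) + (1.3333)·(1.3333) + (0.3333)·(0.3333) + (-4.6667)·(-4.6667)) / 5 = 31.3333/5 = 6.2667
  s[X_1,X_2] = ((2.3333)·(-0.3333) + (-0.6667)·(-0.3333) + (1.3333)·(-2.3333) + (1.3333)·(2.6667) + (0.3333)·(0.6667) + (-4.6667)·(-0.3333)) / 5 = 1.6667/5 = 0.3333
  s[X_2,X_2] = ((-0.3333)·(-0.3333) + (-0.3333)·(-0.3333) + (-2.3333)·(-2.3333) + (2.6667)·(2.6667) + (0.6667)·(0.6667) + (-0.3333)·(-0.3333)) / 5 = 13.3333/5 = 2.6667
  Sample standard deviations s_i = √(s[i,i]):
  s(X_1) = √(6.2667) = 2.5033
  s(X_2) = √(2.6667) = 1.633

Step 3 — r_{ij} = s_{ij} / (s_i · s_j):
  r[X_1,X_1] = 1 (diagonal).
  r[X_1,X_2] = 0.3333 / (2.5033 · 1.633) = 0.3333 / 4.0879 = 0.0815
  r[X_2,X_2] = 1 (diagonal).

R is symmetric with unit diagonal. Assembling:

R = [[1, 0.0815],
 [0.0815, 1]]


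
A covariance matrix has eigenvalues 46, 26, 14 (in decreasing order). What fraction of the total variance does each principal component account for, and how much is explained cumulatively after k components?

Step 1 — total variance = trace(Sigma) = Σ λ_i = 46 + 26 + 14 = 86.

Step 2 — fraction explained by component i = λ_i / Σ λ:
  PC1: 46/86 = 0.5349
  PC2: 26/86 = 0.3023
  PC3: 14/86 = 0.1628

Step 3 — cumulative fraction after k components = (λ_1 + ... + λ_k) / Σ λ:
  k = 1: 46/86 = 0.5349
  k = 2: (46 + 26)/86 = 72/86 = 0.8372
  k = 3: (46 + 26 + 14)/86 = 86/86 = 1

Summary (fraction, with percent):

explained: PC1 0.5349 (53.49%), PC2 0.3023 (30.23%), PC3 0.1628 (16.28%);  cumulative: 0.5349, 0.8372, 1


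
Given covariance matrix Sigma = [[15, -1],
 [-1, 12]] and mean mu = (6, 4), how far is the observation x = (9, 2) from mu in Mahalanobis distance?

Step 1 — centre the observation: (x - mu) = (3, -2).

Step 2 — invert Sigma. det(Sigma) = 15·12 - (-1)² = 179.
  Sigma^{-1} = (1/det) · [[d, -b], [-b, a]] = [[0.067, 0.0056],
 [0.0056, 0.0838]].

Step 3 — form the quadratic (x - mu)^T · Sigma^{-1} · (x - mu):
  Sigma^{-1} · (x - mu) = (0.1899, -0.1508).
  (x - mu)^T · [Sigma^{-1} · (x - mu)] = (3)·(0.1899) + (-2)·(-0.1508) = 0.8715.

Step 4 — take square root: d = √(0.8715) ≈ 0.9335.

d(x, mu) = √(0.8715) ≈ 0.9335


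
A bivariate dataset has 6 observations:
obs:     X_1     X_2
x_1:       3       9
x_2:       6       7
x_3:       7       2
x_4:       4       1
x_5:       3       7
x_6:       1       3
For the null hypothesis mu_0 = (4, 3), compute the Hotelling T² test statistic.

Step 1 — sample mean vector:
  mean(X_1) = (3 + 6 + 7 + 4 + 3 + 1) / 6 = 24/6 = 4
  mean(X_2) = (9 + 7 + 2 + 1 + 7 + 3) / 6 = 29/6 = 4.8333
  x̄ = (4, 4.8333),  deviation x̄ - mu_0 = (4, 4.8333) - (4, 3) = (0, 1.8333).

Step 2 — sample covariance matrix, S[i,j] = (1/(n-1)) · Σ_k (x_{k,i} - mean_i) · (x_{k,j} - mean_j), divisor n-1 = 5:
  S[X_1,X_1] = ((-1)·(-1) + (2)·(2) + (3)·(3) + (0)·(0) + (-1)·(-1) + (-3)·(-3)) / 5 = 24/5 = 4.8
  S[X_1,X_2] = ((-1)·(4.1667) + (2)·(2.1667) + (3)·(-2.8333) + (0)·(-3.8333) + (-1)·(2.1667) + (-3)·(-1.8333)) / 5 = -5/5 = -1
  S[X_2,X_2] = ((4.1667)·(4.1667) + (2.1667)·(2.1667) + (-2.8333)·(-2.8333) + (-3.8333)·(-3.8333) + (2.1667)·(2.1667) + (-1.8333)·(-1.8333)) / 5 = 52.8333/5 = 10.5667
  S = [[4.8, -1],
 [-1, 10.5667]].

Step 3 — invert S. det(S) = 4.8·10.5667 - (-1)² = 49.72.
  S^{-1} = (1/det) · [[d, -b], [-b, a]] = [[0.2125, 0.0201],
 [0.0201, 0.0965]].

Step 4 — quadratic form (x̄ - mu_0)^T · S^{-1} · (x̄ - mu_0):
  S^{-1} · (x̄ - mu_0) = (0.0369, 0.177),
  (x̄ - mu_0)^T · [...] = (0)·(0.0369) + (1.8333)·(0.177) = 0.3245.

Step 5 — scale by n: T² = 6 · 0.3245 = 1.9469.

T² ≈ 1.9469


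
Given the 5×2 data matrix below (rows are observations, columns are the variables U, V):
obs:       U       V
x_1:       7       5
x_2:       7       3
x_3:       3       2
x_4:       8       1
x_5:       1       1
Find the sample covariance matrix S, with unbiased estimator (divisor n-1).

Step 1 — column means:
  mean(U) = (7 + 7 + 3 + 8 + 1) / 5 = 26/5 = 5.2
  mean(V) = (5 + 3 + 2 + 1 + 1) / 5 = 12/5 = 2.4

Step 2 — sample covariance S[i,j] = (1/(n-1)) · Σ_k (x_{k,i} - mean_i) · (x_{k,j} - mean_j), with n-1 = 4.
  S[U,U] = ((1.8)·(1.8) + (1.8)·(1.8) + (-2.2)·(-2.2) + (2.8)·(2.8) + (-4.2)·(-4.2)) / 4 = 36.8/4 = 9.2
  S[U,V] = ((1.8)·(2.6) + (1.8)·(0.6) + (-2.2)·(-0.4) + (2.8)·(-1.4) + (-4.2)·(-1.4)) / 4 = 8.6/4 = 2.15
  S[V,V] = ((2.6)·(2.6) + (0.6)·(0.6) + (-0.4)·(-0.4) + (-1.4)·(-1.4) + (-1.4)·(-1.4)) / 4 = 11.2/4 = 2.8

S is symmetric (S[j,i] = S[i,j]). Assembling:

S = [[9.2, 2.15],
 [2.15, 2.8]]


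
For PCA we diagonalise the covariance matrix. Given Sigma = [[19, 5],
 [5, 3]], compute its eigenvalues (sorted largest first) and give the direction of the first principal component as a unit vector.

Step 1 — characteristic polynomial of 2×2 Sigma:
  det(Sigma - λI) = λ² - trace · λ + det = 0.
  trace = 19 + 3 = 22, det = 19·3 - (5)² = 32.
Step 2 — discriminant:
  Δ = trace² - 4·det = 484 - 128 = 356.
Step 3 — eigenvalues:
  λ = (trace ± √Δ)/2 = (22 ± 18.868)/2,
  λ_1 = 20.434,  λ_2 = 1.566.

Step 4 — unit eigenvector for λ_1: solve (Sigma - λ_1 I)v = 0. First row:
  (19 - 20.434)·v_x + (5)·v_y = 0, i.e. (-1.434)·v_x + (5)·v_y = 0,
  so v ∝ (b, λ_1 - a) = (5, 1.434) = u.
  ||u|| = √((5)² + (1.434)²) = √(27.0563) ≈ 5.2016,
  v_1 = u/||u|| ≈ (0.9612, 0.2757) (||v_1|| = 1).

λ_1 = 20.434,  λ_2 = 1.566;  v_1 ≈ (0.9612, 0.2757)


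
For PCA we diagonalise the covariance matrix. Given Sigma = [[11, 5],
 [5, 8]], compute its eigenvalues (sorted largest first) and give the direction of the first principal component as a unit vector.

Step 1 — characteristic polynomial of 2×2 Sigma:
  det(Sigma - λI) = λ² - trace · λ + det = 0.
  trace = 11 + 8 = 19, det = 11·8 - (5)² = 63.
Step 2 — discriminant:
  Δ = trace² - 4·det = 361 - 252 = 109.
Step 3 — eigenvalues:
  λ = (trace ± √Δ)/2 = (19 ± 10.4403)/2,
  λ_1 = 14.7202,  λ_2 = 4.2798.

Step 4 — unit eigenvector for λ_1: solve (Sigma - λ_1 I)v = 0. First row:
  (11 - 14.7202)·v_x + (5)·v_y = 0, i.e. (-3.7202)·v_x + (5)·v_y = 0,
  so v ∝ (b, λ_1 - a) = (5, 3.7202) = u.
  ||u|| = √((5)² + (3.7202)²) = √(38.8395) ≈ 6.2321,
  v_1 = u/||u|| ≈ (0.8023, 0.5969) (||v_1|| = 1).

λ_1 = 14.7202,  λ_2 = 4.2798;  v_1 ≈ (0.8023, 0.5969)


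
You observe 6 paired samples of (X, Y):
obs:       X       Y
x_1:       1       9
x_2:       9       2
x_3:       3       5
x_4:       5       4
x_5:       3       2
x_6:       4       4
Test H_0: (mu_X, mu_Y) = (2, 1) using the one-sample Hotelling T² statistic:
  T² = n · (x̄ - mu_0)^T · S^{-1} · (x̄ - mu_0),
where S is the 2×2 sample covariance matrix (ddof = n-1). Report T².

Step 1 — sample mean vector:
  mean(X) = (1 + 9 + 3 + 5 + 3 + 4) / 6 = 25/6 = 4.1667
  mean(Y) = (9 + 2 + 5 + 4 + 2 + 4) / 6 = 26/6 = 4.3333
  x̄ = (4.1667, 4.3333),  deviation x̄ - mu_0 = (4.1667, 4.3333) - (2, 1) = (2.1667, 3.3333).

Step 2 — sample covariance matrix, S[i,j] = (1/(n-1)) · Σ_k (x_{k,i} - mean_i) · (x_{k,j} - mean_j), divisor n-1 = 5:
  S[X,X] = ((-3.1667)·(-3.1667) + (4.8333)·(4.8333) + (-1.1667)·(-1.1667) + (0.8333)·(0.8333) + (-1.1667)·(-1.1667) + (-0.1667)·(-0.1667)) / 5 = 36.8333/5 = 7.3667
  S[X,Y] = ((-3.1667)·(4.6667) + (4.8333)·(-2.3333) + (-1.1667)·(0.6667) + (0.8333)·(-0.3333) + (-1.1667)·(-2.3333) + (-0.1667)·(-0.3333)) / 5 = -24.3333/5 = -4.8667
  S[Y,Y] = ((4.6667)·(4.6667) + (-2.3333)·(-2.3333) + (0.6667)·(0.6667) + (-0.3333)·(-0.3333) + (-2.3333)·(-2.3333) + (-0.3333)·(-0.3333)) / 5 = 33.3333/5 = 6.6667
  S = [[7.3667, -4.8667],
 [-4.8667, 6.6667]].

Step 3 — invert S. det(S) = 7.3667·6.6667 - (-4.8667)² = 25.4267.
  S^{-1} = (1/det) · [[d, -b], [-b, a]] = [[0.2622, 0.1914],
 [0.1914, 0.2897]].

Step 4 — quadratic form (x̄ - mu_0)^T · S^{-1} · (x̄ - mu_0):
  S^{-1} · (x̄ - mu_0) = (1.2061, 1.3804),
  (x̄ - mu_0)^T · [...] = (2.1667)·(1.2061) + (3.3333)·(1.3804) = 7.2146.

Step 5 — scale by n: T² = 6 · 7.2146 = 43.2879.

T² ≈ 43.2879


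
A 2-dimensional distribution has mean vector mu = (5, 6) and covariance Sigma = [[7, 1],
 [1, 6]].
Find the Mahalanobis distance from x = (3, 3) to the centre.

Step 1 — centre the observation: (x - mu) = (-2, -3).

Step 2 — invert Sigma. det(Sigma) = 7·6 - (1)² = 41.
  Sigma^{-1} = (1/det) · [[d, -b], [-b, a]] = [[0.1463, -0.0244],
 [-0.0244, 0.1707]].

Step 3 — form the quadratic (x - mu)^T · Sigma^{-1} · (x - mu):
  Sigma^{-1} · (x - mu) = (-0.2195, -0.4634).
  (x - mu)^T · [Sigma^{-1} · (x - mu)] = (-2)·(-0.2195) + (-3)·(-0.4634) = 1.8293.

Step 4 — take square root: d = √(1.8293) ≈ 1.3525.

d(x, mu) = √(1.8293) ≈ 1.3525


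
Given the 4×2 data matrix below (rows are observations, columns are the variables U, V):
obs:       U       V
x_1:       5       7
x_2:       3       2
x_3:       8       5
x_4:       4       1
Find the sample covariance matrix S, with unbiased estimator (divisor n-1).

Step 1 — column means:
  mean(U) = (5 + 3 + 8 + 4) / 4 = 20/4 = 5
  mean(V) = (7 + 2 + 5 + 1) / 4 = 15/4 = 3.75

Step 2 — sample covariance S[i,j] = (1/(n-1)) · Σ_k (x_{k,i} - mean_i) · (x_{k,j} - mean_j), with n-1 = 3.
  S[U,U] = ((0)·(0) + (-2)·(-2) + (3)·(3) + (-1)·(-1)) / 3 = 14/3 = 4.6667
  S[U,V] = ((0)·(3.25) + (-2)·(-1.75) + (3)·(1.25) + (-1)·(-2.75)) / 3 = 10/3 = 3.3333
  S[V,V] = ((3.25)·(3.25) + (-1.75)·(-1.75) + (1.25)·(1.25) + (-2.75)·(-2.75)) / 3 = 22.75/3 = 7.5833

S is symmetric (S[j,i] = S[i,j]). Assembling:

S = [[4.6667, 3.3333],
 [3.3333, 7.5833]]


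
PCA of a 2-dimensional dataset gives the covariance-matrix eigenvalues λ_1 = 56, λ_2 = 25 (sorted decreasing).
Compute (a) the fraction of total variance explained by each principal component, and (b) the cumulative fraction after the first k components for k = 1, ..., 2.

Step 1 — total variance = trace(Sigma) = Σ λ_i = 56 + 25 = 81.

Step 2 — fraction explained by component i = λ_i / Σ λ:
  PC1: 56/81 = 0.6914
  PC2: 25/81 = 0.3086

Step 3 — cumulative fraction after k components = (λ_1 + ... + λ_k) / Σ λ:
  k = 1: 56/81 = 0.6914
  k = 2: (56 + 25)/81 = 81/81 = 1

Summary (fraction, with percent):

explained: PC1 0.6914 (69.14%), PC2 0.3086 (30.86%);  cumulative: 0.6914, 1


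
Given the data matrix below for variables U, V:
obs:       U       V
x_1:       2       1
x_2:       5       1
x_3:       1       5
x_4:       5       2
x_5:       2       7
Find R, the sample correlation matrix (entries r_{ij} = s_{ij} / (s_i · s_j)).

Step 1 — column means:
  mean(U) = (2 + 5 + 1 + 5 + 2) / 5 = 15/5 = 3
  mean(V) = (1 + 1 + 5 + 2 + 7) / 5 = 16/5 = 3.2

Step 2 — sample variances and covariances s[i,j] = (1/(n-1)) · Σ_k (x_{k,i} - mean_i) · (x_{k,j} - mean_j), with n-1 = 4:
  s[U,U] = ((-1)·(-1) + (2)·(2) + (-2)·(-2) + (2)·(2) + (-1)·(-1)) / 4 = 14/4 = 3.5
  s[U,V] = ((-1)·(-2.2) + (2)·(-2.2) + (-2)·(1.8) + (2)·(-1.2) + (-1)·(3.8)) / 4 = -12/4 = -3
  s[V,V] = ((-2.2)·(-2.2) + (-2.2)·(-2.2) + (1.8)·(1.8) + (-1.2)·(-1.2) + (3.8)·(3.8)) / 4 = 28.8/4 = 7.2
  Sample standard deviations s_i = √(s[i,i]):
  s(U) = √(3.5) = 1.8708
  s(V) = √(7.2) = 2.6833

Step 3 — r_{ij} = s_{ij} / (s_i · s_j):
  r[U,U] = 1 (diagonal).
  r[U,V] = -3 / (1.8708 · 2.6833) = -3 / 5.02 = -0.5976
  r[V,V] = 1 (diagonal).

R is symmetric with unit diagonal. Assembling:

R = [[1, -0.5976],
 [-0.5976, 1]]


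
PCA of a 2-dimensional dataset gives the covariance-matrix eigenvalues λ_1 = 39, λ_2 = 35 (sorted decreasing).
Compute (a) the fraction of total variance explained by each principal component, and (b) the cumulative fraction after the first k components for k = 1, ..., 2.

Step 1 — total variance = trace(Sigma) = Σ λ_i = 39 + 35 = 74.

Step 2 — fraction explained by component i = λ_i / Σ λ:
  PC1: 39/74 = 0.527
  PC2: 35/74 = 0.473

Step 3 — cumulative fraction after k components = (λ_1 + ... + λ_k) / Σ λ:
  k = 1: 39/74 = 0.527
  k = 2: (39 + 35)/74 = 74/74 = 1

Summary (fraction, with percent):

explained: PC1 0.527 (52.7%), PC2 0.473 (47.3%);  cumulative: 0.527, 1


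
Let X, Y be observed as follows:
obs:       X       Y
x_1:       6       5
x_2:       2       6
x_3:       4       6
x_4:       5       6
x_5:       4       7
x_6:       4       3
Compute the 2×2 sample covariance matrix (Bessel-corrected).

Step 1 — column means:
  mean(X) = (6 + 2 + 4 + 5 + 4 + 4) / 6 = 25/6 = 4.1667
  mean(Y) = (5 + 6 + 6 + 6 + 7 + 3) / 6 = 33/6 = 5.5

Step 2 — sample covariance S[i,j] = (1/(n-1)) · Σ_k (x_{k,i} - mean_i) · (x_{k,j} - mean_j), with n-1 = 5.
  S[X,X] = ((1.8333)·(1.8333) + (-2.1667)·(-2.1667) + (-0.1667)·(-0.1667) + (0.8333)·(0.8333) + (-0.1667)·(-0.1667) + (-0.1667)·(-0.1667)) / 5 = 8.8333/5 = 1.7667
  S[X,Y] = ((1.8333)·(-0.5) + (-2.1667)·(0.5) + (-0.1667)·(0.5) + (0.8333)·(0.5) + (-0.1667)·(1.5) + (-0.1667)·(-2.5)) / 5 = -1.5/5 = -0.3
  S[Y,Y] = ((-0.5)·(-0.5) + (0.5)·(0.5) + (0.5)·(0.5) + (0.5)·(0.5) + (1.5)·(1.5) + (-2.5)·(-2.5)) / 5 = 9.5/5 = 1.9

S is symmetric (S[j,i] = S[i,j]). Assembling:

S = [[1.7667, -0.3],
 [-0.3, 1.9]]


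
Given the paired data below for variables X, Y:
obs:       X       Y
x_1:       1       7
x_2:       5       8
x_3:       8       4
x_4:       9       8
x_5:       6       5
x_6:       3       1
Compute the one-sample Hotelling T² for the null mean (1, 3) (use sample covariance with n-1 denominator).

Step 1 — sample mean vector:
  mean(X) = (1 + 5 + 8 + 9 + 6 + 3) / 6 = 32/6 = 5.3333
  mean(Y) = (7 + 8 + 4 + 8 + 5 + 1) / 6 = 33/6 = 5.5
  x̄ = (5.3333, 5.5),  deviation x̄ - mu_0 = (5.3333, 5.5) - (1, 3) = (4.3333, 2.5).

Step 2 — sample covariance matrix, S[i,j] = (1/(n-1)) · Σ_k (x_{k,i} - mean_i) · (x_{k,j} - mean_j), divisor n-1 = 5:
  S[X,X] = ((-4.3333)·(-4.3333) + (-0.3333)·(-0.3333) + (2.6667)·(2.6667) + (3.6667)·(3.6667) + (0.6667)·(0.6667) + (-2.3333)·(-2.3333)) / 5 = 45.3333/5 = 9.0667
  S[X,Y] = ((-4.3333)·(1.5) + (-0.3333)·(2.5) + (2.6667)·(-1.5) + (3.6667)·(2.5) + (0.6667)·(-0.5) + (-2.3333)·(-4.5)) / 5 = 8/5 = 1.6
  S[Y,Y] = ((1.5)·(1.5) + (2.5)·(2.5) + (-1.5)·(-1.5) + (2.5)·(2.5) + (-0.5)·(-0.5) + (-4.5)·(-4.5)) / 5 = 37.5/5 = 7.5
  S = [[9.0667, 1.6],
 [1.6, 7.5]].

Step 3 — invert S. det(S) = 9.0667·7.5 - (1.6)² = 65.44.
  S^{-1} = (1/det) · [[d, -b], [-b, a]] = [[0.1146, -0.0244],
 [-0.0244, 0.1385]].

Step 4 — quadratic form (x̄ - mu_0)^T · S^{-1} · (x̄ - mu_0):
  S^{-1} · (x̄ - mu_0) = (0.4355, 0.2404),
  (x̄ - mu_0)^T · [...] = (4.3333)·(0.4355) + (2.5)·(0.2404) = 2.4883.

Step 5 — scale by n: T² = 6 · 2.4883 = 14.9297.

T² ≈ 14.9297


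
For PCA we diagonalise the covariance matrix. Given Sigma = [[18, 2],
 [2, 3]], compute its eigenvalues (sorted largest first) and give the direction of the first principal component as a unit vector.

Step 1 — characteristic polynomial of 2×2 Sigma:
  det(Sigma - λI) = λ² - trace · λ + det = 0.
  trace = 18 + 3 = 21, det = 18·3 - (2)² = 50.
Step 2 — discriminant:
  Δ = trace² - 4·det = 441 - 200 = 241.
Step 3 — eigenvalues:
  λ = (trace ± √Δ)/2 = (21 ± 15.5242)/2,
  λ_1 = 18.2621,  λ_2 = 2.7379.

Step 4 — unit eigenvector for λ_1: solve (Sigma - λ_1 I)v = 0. First row:
  (18 - 18.2621)·v_x + (2)·v_y = 0, i.e. (-0.2621)·v_x + (2)·v_y = 0,
  so v ∝ (b, λ_1 - a) = (2, 0.2621) = u.
  ||u|| = √((2)² + (0.2621)²) = √(4.0687) ≈ 2.0171,
  v_1 = u/||u|| ≈ (0.9915, 0.1299) (||v_1|| = 1).

λ_1 = 18.2621,  λ_2 = 2.7379;  v_1 ≈ (0.9915, 0.1299)


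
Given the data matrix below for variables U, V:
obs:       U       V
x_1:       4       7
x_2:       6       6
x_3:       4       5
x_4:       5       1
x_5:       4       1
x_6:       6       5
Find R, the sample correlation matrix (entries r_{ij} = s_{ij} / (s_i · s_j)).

Step 1 — column means:
  mean(U) = (4 + 6 + 4 + 5 + 4 + 6) / 6 = 29/6 = 4.8333
  mean(V) = (7 + 6 + 5 + 1 + 1 + 5) / 6 = 25/6 = 4.1667

Step 2 — sample variances and covariances s[i,j] = (1/(n-1)) · Σ_k (x_{k,i} - mean_i) · (x_{k,j} - mean_j), with n-1 = 5:
  s[U,U] = ((-0.8333)·(-0.8333) + (1.1667)·(1.1667) + (-0.8333)·(-0.8333) + (0.1667)·(0.1667) + (-0.8333)·(-0.8333) + (1.1667)·(1.1667)) / 5 = 4.8333/5 = 0.9667
  s[U,V] = ((-0.8333)·(2.8333) + (1.1667)·(1.8333) + (-0.8333)·(0.8333) + (0.1667)·(-3.1667) + (-0.8333)·(-3.1667) + (1.1667)·(0.8333)) / 5 = 2.1667/5 = 0.4333
  s[V,V] = ((2.8333)·(2.8333) + (1.8333)·(1.8333) + (0.8333)·(0.8333) + (-3.1667)·(-3.1667) + (-3.1667)·(-3.1667) + (0.8333)·(0.8333)) / 5 = 32.8333/5 = 6.5667
  Sample standard deviations s_i = √(s[i,i]):
  s(U) = √(0.9667) = 0.9832
  s(V) = √(6.5667) = 2.5626

Step 3 — r_{ij} = s_{ij} / (s_i · s_j):
  r[U,U] = 1 (diagonal).
  r[U,V] = 0.4333 / (0.9832 · 2.5626) = 0.4333 / 2.5195 = 0.172
  r[V,V] = 1 (diagonal).

R is symmetric with unit diagonal. Assembling:

R = [[1, 0.172],
 [0.172, 1]]
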